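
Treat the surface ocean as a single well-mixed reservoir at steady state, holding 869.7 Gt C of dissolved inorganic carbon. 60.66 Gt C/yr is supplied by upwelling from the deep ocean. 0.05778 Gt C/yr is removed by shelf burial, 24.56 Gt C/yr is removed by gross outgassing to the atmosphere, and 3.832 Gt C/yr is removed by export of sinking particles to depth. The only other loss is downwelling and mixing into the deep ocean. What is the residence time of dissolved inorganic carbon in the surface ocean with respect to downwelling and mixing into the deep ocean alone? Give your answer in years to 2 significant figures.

At steady state ΣF_in = ΣF_out.
ΣF_in = 60.660 Gt C/yr.
Downwelling and mixing into the deep ocean flux = ΣF_in − (0.05778 + 24.56 + 3.832) = 60.660 − 28.45 = 32.21 Gt C/yr.
τ = M / F = 869.7 / 32.21 = 27.00 yr.

27 yr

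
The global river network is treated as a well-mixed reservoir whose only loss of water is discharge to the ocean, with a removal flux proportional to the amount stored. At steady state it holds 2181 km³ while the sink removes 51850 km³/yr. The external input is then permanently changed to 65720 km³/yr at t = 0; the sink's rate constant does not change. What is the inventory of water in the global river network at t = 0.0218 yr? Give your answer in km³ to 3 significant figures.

2420 km³

The sink rate constant is k = F₀/M₀ = 51850/2181 = 23.77 yr⁻¹.
Solving dM/dt = F₁ − kM with M(0) = M₀ gives M(t) = F₁/k + (M₀ − F₁/k)·e^(−kt).
F₁/k = 65720/23.77 = 2764.4 km³; kt = 23.77 × 0.0218 = 0.5183, e^(−kt) = 0.5956.
M(0.0218) = 2764.4 + (2181 − 2764.4) × 0.5956 = 2764.4 − 347.5 = 2417.0 km³.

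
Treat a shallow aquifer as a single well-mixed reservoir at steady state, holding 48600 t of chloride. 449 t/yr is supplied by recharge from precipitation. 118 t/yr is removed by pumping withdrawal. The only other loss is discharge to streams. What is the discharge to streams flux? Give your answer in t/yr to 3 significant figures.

At steady state ΣF_in = ΣF_out.
ΣF_in = 449.00 t/yr.
Discharge to streams flux = ΣF_in − (118) = 449.00 − 118.0 = 331.0 t/yr.

331 t/yr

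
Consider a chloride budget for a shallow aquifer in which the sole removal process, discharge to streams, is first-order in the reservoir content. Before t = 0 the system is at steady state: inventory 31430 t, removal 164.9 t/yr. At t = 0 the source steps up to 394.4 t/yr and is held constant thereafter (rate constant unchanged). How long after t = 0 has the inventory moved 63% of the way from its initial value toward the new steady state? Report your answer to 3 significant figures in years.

τ = M₀/F₀ = 31430/164.9 = 190.6 yr.
The remaining gap fraction is e^(−t/τ); 63% covered ⇒ e^(−t/τ) = 0.370.
t = −τ ln(0.370) = 190.6 × 0.9943 = 189.5 yr.

190 yr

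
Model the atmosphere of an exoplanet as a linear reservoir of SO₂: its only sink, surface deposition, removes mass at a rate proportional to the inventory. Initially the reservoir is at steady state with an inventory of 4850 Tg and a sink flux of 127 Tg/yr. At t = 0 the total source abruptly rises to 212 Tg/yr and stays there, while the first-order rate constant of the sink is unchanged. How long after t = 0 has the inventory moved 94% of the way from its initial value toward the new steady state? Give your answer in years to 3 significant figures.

τ = M₀/F₀ = 4850/127 = 38.19 yr.
The remaining gap fraction is e^(−t/τ); 94% covered ⇒ e^(−t/τ) = 0.0600.
t = −τ ln(0.0600) = 38.19 × 2.813 = 107.4 yr.

107 yr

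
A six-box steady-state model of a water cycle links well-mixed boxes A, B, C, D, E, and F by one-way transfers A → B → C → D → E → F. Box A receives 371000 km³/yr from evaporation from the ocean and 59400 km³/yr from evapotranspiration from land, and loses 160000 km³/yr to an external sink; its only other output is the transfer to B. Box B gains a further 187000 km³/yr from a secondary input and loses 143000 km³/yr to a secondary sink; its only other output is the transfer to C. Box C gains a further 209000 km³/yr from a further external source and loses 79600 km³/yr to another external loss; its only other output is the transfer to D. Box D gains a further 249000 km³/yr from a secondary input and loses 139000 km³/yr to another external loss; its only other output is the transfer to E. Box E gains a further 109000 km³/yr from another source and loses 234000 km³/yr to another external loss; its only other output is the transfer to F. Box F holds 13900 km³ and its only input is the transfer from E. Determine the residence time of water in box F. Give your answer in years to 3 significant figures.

0.0324 yr

Box A: F(A→B) = (371000 + 59400) − 160000 = 270400 km³/yr.
Box B: F(B→C) = (270400 + 187000) − 143000 = 314400 km³/yr.
Box C: F(C→D) = (314400 + 209000) − 79600 = 443800 km³/yr.
Box D: F(D→E) = (443800 + 249000) − 139000 = 553800 km³/yr.
Box E: F(E→F) = (553800 + 109000) − 234000 = 428800 km³/yr.
Box F throughput = its input = 428800 km³/yr; τ = 13900 / 428800 = 0.03242 yr.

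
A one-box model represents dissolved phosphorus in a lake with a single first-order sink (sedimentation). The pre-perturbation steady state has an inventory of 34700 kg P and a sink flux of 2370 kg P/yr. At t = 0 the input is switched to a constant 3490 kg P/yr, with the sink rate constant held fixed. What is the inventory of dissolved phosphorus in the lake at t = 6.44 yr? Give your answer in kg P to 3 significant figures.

40500 kg P

Residence time τ = M₀/F₀ = 14.64 yr. The eventual steady state is M_∞ = M₀·(F₁/F₀) = 34700 × 3490/2370 = 51098 kg P.
The anomaly ΔM(t) = M(t) − M_∞ decays as ΔM₀·e^(−t/τ) with ΔM₀ = 34700 − 51098 = −16400 kg P.
At t = 6.44 yr, e^(−t/τ) = e^(−0.4399) = 0.6441, so ΔM = −10560 kg P and M = 51098 − 10560 = 40536 kg P.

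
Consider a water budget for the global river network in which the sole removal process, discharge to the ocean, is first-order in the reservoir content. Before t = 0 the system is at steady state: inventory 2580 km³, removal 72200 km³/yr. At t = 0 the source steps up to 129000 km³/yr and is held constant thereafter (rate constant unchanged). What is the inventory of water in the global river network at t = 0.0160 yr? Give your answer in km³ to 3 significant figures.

Residence time τ = M₀/F₀ = 0.03573 yr. The eventual steady state is M_∞ = M₀·(F₁/F₀) = 2580 × 129000/72200 = 4609.7 km³.
The anomaly ΔM(t) = M(t) − M_∞ decays as ΔM₀·e^(−t/τ) with ΔM₀ = 2580 − 4609.7 = −2030 km³.
At t = 0.0160 yr, e^(−t/τ) = e^(−0.4478) = 0.6391, so ΔM = −1297 km³ and M = 4609.7 − 1297 = 3312.6 km³.

3310 km³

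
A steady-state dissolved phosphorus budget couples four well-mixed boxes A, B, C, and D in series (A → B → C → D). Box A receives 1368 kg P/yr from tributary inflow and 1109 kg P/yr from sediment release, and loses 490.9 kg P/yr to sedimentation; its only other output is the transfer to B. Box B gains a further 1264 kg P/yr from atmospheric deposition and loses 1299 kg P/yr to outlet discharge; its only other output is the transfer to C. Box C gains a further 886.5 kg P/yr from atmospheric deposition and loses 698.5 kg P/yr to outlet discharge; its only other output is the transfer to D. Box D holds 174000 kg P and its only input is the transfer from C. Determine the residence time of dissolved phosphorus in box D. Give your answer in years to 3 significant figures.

Box A: F(A→B) = (1368 + 1109) − 490.9 = 1986.1 kg P/yr.
Box B: F(B→C) = (1986.1 + 1264) − 1299 = 1951.1 kg P/yr.
Box C: F(C→D) = (1951.1 + 886.5) − 698.5 = 2139.1 kg P/yr.
Box D throughput = its input = 2139.1 kg P/yr; τ = 174000 / 2139.1 = 81.34 yr.

81.3 yr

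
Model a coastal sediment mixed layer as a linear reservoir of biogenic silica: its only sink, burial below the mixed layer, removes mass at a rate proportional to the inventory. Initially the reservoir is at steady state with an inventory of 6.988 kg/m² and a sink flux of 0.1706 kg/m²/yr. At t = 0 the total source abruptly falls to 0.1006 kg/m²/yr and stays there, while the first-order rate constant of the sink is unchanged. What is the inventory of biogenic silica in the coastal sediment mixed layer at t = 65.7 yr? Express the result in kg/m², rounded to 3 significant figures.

4.70 kg/m²

Residence time τ = M₀/F₀ = 40.96 yr. The eventual steady state is M_∞ = M₀·(F₁/F₀) = 6.988 × 0.1006/0.1706 = 4.1207 kg/m².
The anomaly ΔM(t) = M(t) − M_∞ decays as ΔM₀·e^(−t/τ) with ΔM₀ = 6.988 − 4.1207 = 2.867 kg/m².
At t = 65.7 yr, e^(−t/τ) = e^(−1.604) = 0.2011, so ΔM = 0.5766 kg/m² and M = 4.1207 + 0.5766 = 4.6973 kg/m².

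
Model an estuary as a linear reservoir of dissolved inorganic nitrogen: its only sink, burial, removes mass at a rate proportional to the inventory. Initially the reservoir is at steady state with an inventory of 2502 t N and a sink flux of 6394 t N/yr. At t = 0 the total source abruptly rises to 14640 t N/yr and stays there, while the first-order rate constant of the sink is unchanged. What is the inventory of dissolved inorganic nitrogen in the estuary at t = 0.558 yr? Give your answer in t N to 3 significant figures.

4950 t N

The sink rate constant is k = F₀/M₀ = 6394/2502 = 2.556 yr⁻¹.
Solving dM/dt = F₁ − kM with M(0) = M₀ gives M(t) = F₁/k + (M₀ − F₁/k)·e^(−kt).
F₁/k = 14640/2.556 = 5728.7 t N; kt = 2.556 × 0.558 = 1.426, e^(−kt) = 0.2403.
M(0.558) = 5728.7 + (2502 − 5728.7) × 0.2403 = 5728.7 − 775.3 = 4953.4 t N.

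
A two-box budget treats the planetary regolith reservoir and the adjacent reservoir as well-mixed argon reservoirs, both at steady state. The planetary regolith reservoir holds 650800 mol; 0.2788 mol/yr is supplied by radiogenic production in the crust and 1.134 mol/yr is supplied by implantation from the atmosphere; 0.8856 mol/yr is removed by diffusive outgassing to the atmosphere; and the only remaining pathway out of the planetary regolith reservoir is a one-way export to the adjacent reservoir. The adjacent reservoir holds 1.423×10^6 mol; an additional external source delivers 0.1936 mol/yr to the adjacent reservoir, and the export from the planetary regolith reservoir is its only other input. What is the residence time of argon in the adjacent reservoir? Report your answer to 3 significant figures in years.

1.97×10^6 yr

Balance the planetary regolith reservoir: ΣF_in = 0.2788 + 1.134 = 1.4128 mol/yr.
Export to the adjacent reservoir = ΣF_in − (0.8856) = 0.52720 mol/yr.
Total input to the adjacent reservoir = 0.52720 + 0.1936 = 0.72080 mol/yr; at steady state this equals its total output.
τ = M / F = 1.423×10^6 / 0.72080 = 1.974×10^6 yr.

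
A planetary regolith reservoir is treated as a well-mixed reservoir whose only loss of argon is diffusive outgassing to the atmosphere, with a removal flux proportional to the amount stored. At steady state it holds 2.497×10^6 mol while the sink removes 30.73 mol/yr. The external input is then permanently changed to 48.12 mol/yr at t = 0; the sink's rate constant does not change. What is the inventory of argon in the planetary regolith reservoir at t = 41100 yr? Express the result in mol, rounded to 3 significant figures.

3.06×10^6 mol

Residence time τ = M₀/F₀ = 81260 yr. The eventual steady state is M_∞ = M₀·(F₁/F₀) = 2.497×10^6 × 48.12/30.73 = 3.9100×10^6 mol.
The anomaly ΔM(t) = M(t) − M_∞ decays as ΔM₀·e^(−t/τ) with ΔM₀ = 2.497×10^6 − 3.9100×10^6 = −1.413×10^6 mol.
At t = 41100 yr, e^(−t/τ) = e^(−0.5058) = 0.6030, so ΔM = −852100 mol and M = 3.9100×10^6 − 852100 = 3.0580×10^6 mol.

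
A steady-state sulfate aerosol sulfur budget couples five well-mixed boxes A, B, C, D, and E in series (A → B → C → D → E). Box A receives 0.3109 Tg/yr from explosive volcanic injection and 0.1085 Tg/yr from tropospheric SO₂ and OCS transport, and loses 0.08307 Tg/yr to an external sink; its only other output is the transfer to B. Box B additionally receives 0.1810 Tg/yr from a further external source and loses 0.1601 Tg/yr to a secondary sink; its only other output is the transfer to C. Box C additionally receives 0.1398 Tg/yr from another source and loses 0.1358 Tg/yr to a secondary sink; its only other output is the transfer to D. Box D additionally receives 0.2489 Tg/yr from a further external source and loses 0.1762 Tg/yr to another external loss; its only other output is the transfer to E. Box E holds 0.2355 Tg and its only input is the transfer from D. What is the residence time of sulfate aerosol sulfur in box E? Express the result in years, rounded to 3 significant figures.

0.543 yr

Box A: F(A→B) = (0.3109 + 0.1085) − 0.08307 = 0.33633 Tg/yr.
Box B: F(B→C) = (0.33633 + 0.1810) − 0.1601 = 0.35723 Tg/yr.
Box C: F(C→D) = (0.35723 + 0.1398) − 0.1358 = 0.36123 Tg/yr.
Box D: F(D→E) = (0.36123 + 0.2489) − 0.1762 = 0.43393 Tg/yr.
Box E throughput = its input = 0.43393 Tg/yr; τ = 0.2355 / 0.43393 = 0.5427 yr.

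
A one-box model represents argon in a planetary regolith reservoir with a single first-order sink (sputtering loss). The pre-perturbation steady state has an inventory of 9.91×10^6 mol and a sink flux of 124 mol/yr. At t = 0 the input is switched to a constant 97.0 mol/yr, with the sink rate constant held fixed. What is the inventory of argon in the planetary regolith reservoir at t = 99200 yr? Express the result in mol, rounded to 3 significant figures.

Residence time τ = M₀/F₀ = 79920 yr. The eventual steady state is M_∞ = M₀·(F₁/F₀) = 9.91×10^6 × 97.0/124 = 7.7522×10^6 mol.
The anomaly ΔM(t) = M(t) − M_∞ decays as ΔM₀·e^(−t/τ) with ΔM₀ = 9.91×10^6 − 7.7522×10^6 = 2.158×10^6 mol.
At t = 99200 yr, e^(−t/τ) = e^(−1.241) = 0.2890, so ΔM = 623700 mol and M = 7.7522×10^6 + 623700 = 8.3758×10^6 mol.

8.38×10^6 mol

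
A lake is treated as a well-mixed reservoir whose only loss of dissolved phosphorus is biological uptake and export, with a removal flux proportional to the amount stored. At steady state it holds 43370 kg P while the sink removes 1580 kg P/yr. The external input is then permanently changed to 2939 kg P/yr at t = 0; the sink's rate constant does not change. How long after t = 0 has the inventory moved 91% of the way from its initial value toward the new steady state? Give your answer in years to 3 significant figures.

66.1 yr

τ = M₀/F₀ = 43370/1580 = 27.45 yr.
The remaining gap fraction is e^(−t/τ); 91% covered ⇒ e^(−t/τ) = 0.0900.
t = −τ ln(0.0900) = 27.45 × 2.408 = 66.10 yr.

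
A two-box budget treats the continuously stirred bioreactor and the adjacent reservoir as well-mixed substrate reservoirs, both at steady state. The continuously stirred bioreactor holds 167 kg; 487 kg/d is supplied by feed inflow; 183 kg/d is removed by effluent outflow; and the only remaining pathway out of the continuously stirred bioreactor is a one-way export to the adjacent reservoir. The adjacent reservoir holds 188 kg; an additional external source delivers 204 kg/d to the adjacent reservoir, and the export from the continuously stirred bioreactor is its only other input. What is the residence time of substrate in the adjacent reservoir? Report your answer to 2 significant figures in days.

0.37 d

Balance the continuously stirred bioreactor: ΣF_in = 487.00 kg/d.
Export to the adjacent reservoir = ΣF_in − (183) = 304.00 kg/d.
Total input to the adjacent reservoir = 304.00 + 204 = 508.00 kg/d; at steady state this equals its total output.
τ = M / F = 188 / 508.00 = 0.3701 d.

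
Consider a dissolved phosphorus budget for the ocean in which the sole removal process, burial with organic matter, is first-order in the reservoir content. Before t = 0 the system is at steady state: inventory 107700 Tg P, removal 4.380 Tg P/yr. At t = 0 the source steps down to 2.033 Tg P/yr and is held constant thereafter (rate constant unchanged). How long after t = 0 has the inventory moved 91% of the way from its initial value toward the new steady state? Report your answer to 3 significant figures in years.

τ = M₀/F₀ = 107700/4.380 = 24590 yr.
The remaining gap fraction is e^(−t/τ); 91% covered ⇒ e^(−t/τ) = 0.0900.
t = −τ ln(0.0900) = 24590 × 2.408 = 59210 yr.

59200 yr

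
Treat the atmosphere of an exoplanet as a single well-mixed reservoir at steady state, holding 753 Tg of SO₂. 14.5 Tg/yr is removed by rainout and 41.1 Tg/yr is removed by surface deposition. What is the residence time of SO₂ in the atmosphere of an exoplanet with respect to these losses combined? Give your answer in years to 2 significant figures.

Total removal = 14.50 + 41.10 = 55.600 Tg/yr.
τ = M / ΣF_out = 753 / 55.600 = 13.54 yr.

14 yr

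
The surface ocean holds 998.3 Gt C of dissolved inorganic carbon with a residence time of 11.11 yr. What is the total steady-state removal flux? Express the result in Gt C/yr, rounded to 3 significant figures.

F = M / τ = 998.3 / 11.11 = 89.86 Gt C/yr.

89.9 Gt C/yr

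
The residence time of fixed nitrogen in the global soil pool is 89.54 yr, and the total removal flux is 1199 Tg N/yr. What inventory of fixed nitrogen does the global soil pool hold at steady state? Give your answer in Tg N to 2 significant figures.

τ = M/F ⇒ M = τ × F = 89.54 × 1199 = 107400 Tg N.

110000 Tg N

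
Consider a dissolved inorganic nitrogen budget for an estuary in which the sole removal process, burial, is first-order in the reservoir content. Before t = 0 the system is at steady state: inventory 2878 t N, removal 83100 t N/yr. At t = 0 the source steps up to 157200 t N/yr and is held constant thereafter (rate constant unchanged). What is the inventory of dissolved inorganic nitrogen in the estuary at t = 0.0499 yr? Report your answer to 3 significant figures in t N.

4840 t N

Residence time τ = M₀/F₀ = 0.03463 yr. The eventual steady state is M_∞ = M₀·(F₁/F₀) = 2878 × 157200/83100 = 5444.3 t N.
The anomaly ΔM(t) = M(t) − M_∞ decays as ΔM₀·e^(−t/τ) with ΔM₀ = 2878 − 5444.3 = −2566 t N.
At t = 0.0499 yr, e^(−t/τ) = e^(−1.441) = 0.2367, so ΔM = −607.5 t N and M = 5444.3 − 607.5 = 4836.8 t N.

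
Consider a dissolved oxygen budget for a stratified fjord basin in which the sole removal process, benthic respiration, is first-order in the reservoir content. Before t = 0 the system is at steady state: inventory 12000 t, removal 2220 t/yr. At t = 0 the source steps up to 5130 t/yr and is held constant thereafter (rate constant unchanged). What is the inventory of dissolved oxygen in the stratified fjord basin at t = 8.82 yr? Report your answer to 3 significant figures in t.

24700 t

The sink rate constant is k = F₀/M₀ = 2220/12000 = 0.1850 yr⁻¹.
Solving dM/dt = F₁ − kM with M(0) = M₀ gives M(t) = F₁/k + (M₀ − F₁/k)·e^(−kt).
F₁/k = 5130/0.1850 = 27730 t; kt = 0.1850 × 8.82 = 1.632, e^(−kt) = 0.1956.
M(8.82) = 27730 + (12000 − 27730) × 0.1956 = 27730 − 3077 = 24653 t.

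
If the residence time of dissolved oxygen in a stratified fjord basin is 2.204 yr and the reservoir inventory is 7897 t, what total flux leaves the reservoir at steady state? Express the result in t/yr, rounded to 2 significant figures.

F = M / τ = 7897 / 2.204 = 3583 t/yr.

3600 t/yr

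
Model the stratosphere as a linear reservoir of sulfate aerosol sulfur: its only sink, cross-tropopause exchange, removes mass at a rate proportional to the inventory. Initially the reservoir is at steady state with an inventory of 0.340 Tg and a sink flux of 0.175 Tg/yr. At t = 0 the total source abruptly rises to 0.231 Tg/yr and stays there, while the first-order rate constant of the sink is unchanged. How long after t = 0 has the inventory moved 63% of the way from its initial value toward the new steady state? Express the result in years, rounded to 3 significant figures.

1.93 yr

τ = M₀/F₀ = 0.340/0.175 = 1.943 yr.
The remaining gap fraction is e^(−t/τ); 63% covered ⇒ e^(−t/τ) = 0.370.
t = −τ ln(0.370) = 1.943 × 0.9943 = 1.932 yr.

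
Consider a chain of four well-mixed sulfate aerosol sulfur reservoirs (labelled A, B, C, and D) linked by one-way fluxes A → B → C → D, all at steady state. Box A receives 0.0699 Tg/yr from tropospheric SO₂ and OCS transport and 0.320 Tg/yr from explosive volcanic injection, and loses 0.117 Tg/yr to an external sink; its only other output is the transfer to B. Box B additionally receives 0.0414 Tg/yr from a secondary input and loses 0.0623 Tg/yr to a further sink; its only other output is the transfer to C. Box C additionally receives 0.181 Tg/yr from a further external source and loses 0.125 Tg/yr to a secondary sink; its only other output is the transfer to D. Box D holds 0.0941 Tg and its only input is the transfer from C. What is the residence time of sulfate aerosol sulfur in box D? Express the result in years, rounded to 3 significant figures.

Box A: F(A→B) = (0.0699 + 0.320) − 0.117 = 0.27290 Tg/yr.
Box B: F(B→C) = (0.27290 + 0.0414) − 0.0623 = 0.25200 Tg/yr.
Box C: F(C→D) = (0.25200 + 0.181) − 0.125 = 0.30800 Tg/yr.
Box D throughput = its input = 0.30800 Tg/yr; τ = 0.0941 / 0.30800 = 0.3055 yr.

0.306 yr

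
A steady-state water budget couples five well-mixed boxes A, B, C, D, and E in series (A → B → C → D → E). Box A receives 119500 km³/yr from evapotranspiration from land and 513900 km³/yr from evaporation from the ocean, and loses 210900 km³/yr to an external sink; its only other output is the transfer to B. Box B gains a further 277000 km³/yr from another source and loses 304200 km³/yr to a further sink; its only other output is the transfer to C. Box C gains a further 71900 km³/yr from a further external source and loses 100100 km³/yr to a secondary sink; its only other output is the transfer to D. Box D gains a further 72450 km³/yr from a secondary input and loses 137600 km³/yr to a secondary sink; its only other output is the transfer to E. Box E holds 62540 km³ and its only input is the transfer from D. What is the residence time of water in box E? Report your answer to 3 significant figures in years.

0.207 yr

Box A: F(A→B) = (119500 + 513900) − 210900 = 422500 km³/yr.
Box B: F(B→C) = (422500 + 277000) − 304200 = 395300 km³/yr.
Box C: F(C→D) = (395300 + 71900) − 100100 = 367100 km³/yr.
Box D: F(D→E) = (367100 + 72450) − 137600 = 301950 km³/yr.
Box E throughput = its input = 301950 km³/yr; τ = 62540 / 301950 = 0.2071 yr.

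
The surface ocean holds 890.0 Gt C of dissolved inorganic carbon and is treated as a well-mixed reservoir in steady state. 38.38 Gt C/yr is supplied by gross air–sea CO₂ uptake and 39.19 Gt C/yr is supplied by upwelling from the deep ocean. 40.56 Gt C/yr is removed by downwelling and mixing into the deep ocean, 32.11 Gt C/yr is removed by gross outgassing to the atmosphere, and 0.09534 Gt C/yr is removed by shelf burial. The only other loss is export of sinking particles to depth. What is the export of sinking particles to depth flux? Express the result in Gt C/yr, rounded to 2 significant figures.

4.8 Gt C/yr

At steady state ΣF_in = ΣF_out.
ΣF_in = 38.38 + 39.19 = 77.570 Gt C/yr.
Export of sinking particles to depth flux = ΣF_in − (40.56 + 32.11 + 0.09534) = 77.570 − 72.77 = 4.805 Gt C/yr.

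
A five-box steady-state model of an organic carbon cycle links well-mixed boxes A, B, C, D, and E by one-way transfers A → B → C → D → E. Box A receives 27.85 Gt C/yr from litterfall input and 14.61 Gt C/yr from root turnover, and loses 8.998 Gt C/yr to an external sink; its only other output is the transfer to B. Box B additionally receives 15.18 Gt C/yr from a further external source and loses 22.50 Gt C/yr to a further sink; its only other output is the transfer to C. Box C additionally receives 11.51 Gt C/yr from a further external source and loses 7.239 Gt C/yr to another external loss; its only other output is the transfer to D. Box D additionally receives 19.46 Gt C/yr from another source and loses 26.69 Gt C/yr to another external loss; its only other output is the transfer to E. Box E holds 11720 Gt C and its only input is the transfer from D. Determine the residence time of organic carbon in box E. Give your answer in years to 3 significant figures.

Box A: F(A→B) = (27.85 + 14.61) − 8.998 = 33.462 Gt C/yr.
Box B: F(B→C) = (33.462 + 15.18) − 22.50 = 26.142 Gt C/yr.
Box C: F(C→D) = (26.142 + 11.51) − 7.239 = 30.413 Gt C/yr.
Box D: F(D→E) = (30.413 + 19.46) − 26.69 = 23.183 Gt C/yr.
Box E throughput = its input = 23.183 Gt C/yr; τ = 11720 / 23.183 = 505.5 yr.

506 yr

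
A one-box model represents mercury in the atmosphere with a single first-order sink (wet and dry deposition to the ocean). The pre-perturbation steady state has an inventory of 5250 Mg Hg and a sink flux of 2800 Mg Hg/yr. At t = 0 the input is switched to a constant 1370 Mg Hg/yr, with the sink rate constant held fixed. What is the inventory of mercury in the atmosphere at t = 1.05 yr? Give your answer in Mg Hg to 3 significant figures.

The sink rate constant is k = F₀/M₀ = 2800/5250 = 0.5333 yr⁻¹.
Solving dM/dt = F₁ − kM with M(0) = M₀ gives M(t) = F₁/k + (M₀ − F₁/k)·e^(−kt).
F₁/k = 1370/0.5333 = 2568.8 Mg Hg; kt = 0.5333 × 1.05 = 0.5600, e^(−kt) = 0.5712.
M(1.05) = 2568.8 + (5250 − 2568.8) × 0.5712 = 2568.8 + 1532 = 4100.3 Mg Hg.

4100 Mg Hg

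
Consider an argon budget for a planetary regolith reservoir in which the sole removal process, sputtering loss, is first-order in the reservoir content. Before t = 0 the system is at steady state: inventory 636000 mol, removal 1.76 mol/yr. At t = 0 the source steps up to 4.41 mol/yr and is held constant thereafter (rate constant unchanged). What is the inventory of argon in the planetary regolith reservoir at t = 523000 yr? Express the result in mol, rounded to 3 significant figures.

1.37×10^6 mol

The sink rate constant is k = F₀/M₀ = 1.76/636000 = 2.767×10^-6 yr⁻¹.
Solving dM/dt = F₁ − kM with M(0) = M₀ gives M(t) = F₁/k + (M₀ − F₁/k)·e^(−kt).
F₁/k = 4.41/2.767×10^-6 = 1.5936×10^6 mol; kt = 2.767×10^-6 × 523000 = 1.447, e^(−kt) = 0.2352.
M(523000) = 1.5936×10^6 + (636000 − 1.5936×10^6) × 0.2352 = 1.5936×10^6 − 225200 = 1.3684×10^6 mol.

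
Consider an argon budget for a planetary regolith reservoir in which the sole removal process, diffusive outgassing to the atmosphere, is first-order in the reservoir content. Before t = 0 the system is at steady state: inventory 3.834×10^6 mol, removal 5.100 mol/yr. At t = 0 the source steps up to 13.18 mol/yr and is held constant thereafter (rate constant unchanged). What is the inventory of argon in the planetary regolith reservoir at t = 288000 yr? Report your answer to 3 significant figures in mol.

5.77×10^6 mol

τ = M₀/F₀ = 3.834×10^6/5.100 = 751800 yr; rate constant k = 1/τ.
New steady state M_∞ = F₁/k = F₁·τ = 13.18 × 751800 = 9.9083×10^6 mol.
M(t) = M_∞ + (M₀ − M_∞)·e^(−t/τ); t/τ = 288000/751800 = 0.3831, so e^(−t/τ) = 0.6817.
M(t) = 9.9083×10^6 − 6.074×10^6 × 0.6817 = 5.7672×10^6 mol.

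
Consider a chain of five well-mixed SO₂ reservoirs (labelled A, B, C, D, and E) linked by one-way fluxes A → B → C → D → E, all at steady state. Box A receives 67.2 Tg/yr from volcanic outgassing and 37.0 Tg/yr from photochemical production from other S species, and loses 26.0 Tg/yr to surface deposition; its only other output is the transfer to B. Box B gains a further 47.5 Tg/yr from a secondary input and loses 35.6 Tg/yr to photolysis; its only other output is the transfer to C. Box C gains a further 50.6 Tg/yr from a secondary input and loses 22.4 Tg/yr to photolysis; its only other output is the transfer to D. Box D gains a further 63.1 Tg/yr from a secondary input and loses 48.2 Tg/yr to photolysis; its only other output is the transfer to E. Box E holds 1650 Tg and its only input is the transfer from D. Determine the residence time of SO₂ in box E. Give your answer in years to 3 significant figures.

Box A: F(A→B) = (67.2 + 37.0) − 26.0 = 78.200 Tg/yr.
Box B: F(B→C) = (78.200 + 47.5) − 35.6 = 90.100 Tg/yr.
Box C: F(C→D) = (90.100 + 50.6) − 22.4 = 118.30 Tg/yr.
Box D: F(D→E) = (118.30 + 63.1) − 48.2 = 133.20 Tg/yr.
Box E throughput = its input = 133.20 Tg/yr; τ = 1650 / 133.20 = 12.39 yr.

12.4 yr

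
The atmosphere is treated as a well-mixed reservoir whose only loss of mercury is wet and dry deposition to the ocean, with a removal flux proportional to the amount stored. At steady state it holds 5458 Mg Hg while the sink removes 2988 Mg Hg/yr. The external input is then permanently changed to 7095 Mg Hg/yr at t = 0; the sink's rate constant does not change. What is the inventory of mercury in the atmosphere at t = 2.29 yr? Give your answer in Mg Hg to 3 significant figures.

10800 Mg Hg

The sink rate constant is k = F₀/M₀ = 2988/5458 = 0.5475 yr⁻¹.
Solving dM/dt = F₁ − kM with M(0) = M₀ gives M(t) = F₁/k + (M₀ − F₁/k)·e^(−kt).
F₁/k = 7095/0.5475 = 12960 Mg Hg; kt = 0.5475 × 2.29 = 1.254, e^(−kt) = 0.2855.
M(2.29) = 12960 + (5458 − 12960) × 0.2855 = 12960 − 2141 = 10819 Mg Hg.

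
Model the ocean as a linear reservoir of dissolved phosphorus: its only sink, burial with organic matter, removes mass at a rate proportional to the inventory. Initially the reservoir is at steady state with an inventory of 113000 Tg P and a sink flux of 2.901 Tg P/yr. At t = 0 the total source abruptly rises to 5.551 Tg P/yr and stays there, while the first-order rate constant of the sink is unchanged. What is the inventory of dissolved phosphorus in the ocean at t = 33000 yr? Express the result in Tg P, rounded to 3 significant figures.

τ = M₀/F₀ = 113000/2.901 = 38950 yr; rate constant k = 1/τ.
New steady state M_∞ = F₁/k = F₁·τ = 5.551 × 38950 = 216220 Tg P.
M(t) = M_∞ + (M₀ − M_∞)·e^(−t/τ); t/τ = 33000/38950 = 0.8472, so e^(−t/τ) = 0.4286.
M(t) = 216220 − 103200 × 0.4286 = 171980 Tg P.

172000 Tg P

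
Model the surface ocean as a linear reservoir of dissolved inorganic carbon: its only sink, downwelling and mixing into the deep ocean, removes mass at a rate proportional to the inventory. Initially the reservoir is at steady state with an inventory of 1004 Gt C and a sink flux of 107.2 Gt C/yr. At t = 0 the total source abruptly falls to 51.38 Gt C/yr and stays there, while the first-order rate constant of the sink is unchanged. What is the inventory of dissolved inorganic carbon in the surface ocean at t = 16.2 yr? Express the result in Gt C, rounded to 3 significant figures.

Residence time τ = M₀/F₀ = 9.366 yr. The eventual steady state is M_∞ = M₀·(F₁/F₀) = 1004 × 51.38/107.2 = 481.21 Gt C.
The anomaly ΔM(t) = M(t) − M_∞ decays as ΔM₀·e^(−t/τ) with ΔM₀ = 1004 − 481.21 = 522.8 Gt C.
At t = 16.2 yr, e^(−t/τ) = e^(−1.730) = 0.1773, so ΔM = 92.71 Gt C and M = 481.21 + 92.71 = 573.92 Gt C.

574 Gt C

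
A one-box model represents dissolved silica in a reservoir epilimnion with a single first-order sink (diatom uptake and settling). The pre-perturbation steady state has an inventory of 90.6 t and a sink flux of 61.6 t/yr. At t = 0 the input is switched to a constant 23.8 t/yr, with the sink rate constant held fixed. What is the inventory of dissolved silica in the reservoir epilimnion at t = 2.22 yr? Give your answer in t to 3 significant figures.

τ = M₀/F₀ = 90.6/61.6 = 1.471 yr; rate constant k = 1/τ.
New steady state M_∞ = F₁/k = F₁·τ = 23.8 × 1.471 = 35.005 t.
M(t) = M_∞ + (M₀ − M_∞)·e^(−t/τ); t/τ = 2.22/1.471 = 1.509, so e^(−t/τ) = 0.2210.
M(t) = 35.005 + 55.60 × 0.2210 = 47.293 t.

47.3 t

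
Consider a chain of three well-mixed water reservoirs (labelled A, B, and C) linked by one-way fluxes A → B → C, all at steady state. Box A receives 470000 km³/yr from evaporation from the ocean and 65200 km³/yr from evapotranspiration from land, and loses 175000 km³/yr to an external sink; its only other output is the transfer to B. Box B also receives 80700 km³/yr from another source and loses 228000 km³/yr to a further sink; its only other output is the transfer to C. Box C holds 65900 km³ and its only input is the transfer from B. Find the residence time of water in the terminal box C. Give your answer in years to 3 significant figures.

Box A: F(A→B) = (470000 + 65200) − 175000 = 360200 km³/yr.
Box B: F(B→C) = (360200 + 80700) − 228000 = 212900 km³/yr.
Box C throughput = its input = 212900 km³/yr; τ = 65900 / 212900 = 0.3095 yr.

0.310 yr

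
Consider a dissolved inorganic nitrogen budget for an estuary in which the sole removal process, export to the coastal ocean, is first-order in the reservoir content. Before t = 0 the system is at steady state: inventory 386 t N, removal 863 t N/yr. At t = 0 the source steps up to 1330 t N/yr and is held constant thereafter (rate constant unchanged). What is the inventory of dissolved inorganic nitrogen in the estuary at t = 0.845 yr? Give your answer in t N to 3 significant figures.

563 t N

τ = M₀/F₀ = 386/863 = 0.4473 yr; rate constant k = 1/τ.
New steady state M_∞ = F₁/k = F₁·τ = 1330 × 0.4473 = 594.88 t N.
M(t) = M_∞ + (M₀ − M_∞)·e^(−t/τ); t/τ = 0.845/0.4473 = 1.889, so e^(−t/τ) = 0.1512.
M(t) = 594.88 − 208.9 × 0.1512 = 563.30 t N.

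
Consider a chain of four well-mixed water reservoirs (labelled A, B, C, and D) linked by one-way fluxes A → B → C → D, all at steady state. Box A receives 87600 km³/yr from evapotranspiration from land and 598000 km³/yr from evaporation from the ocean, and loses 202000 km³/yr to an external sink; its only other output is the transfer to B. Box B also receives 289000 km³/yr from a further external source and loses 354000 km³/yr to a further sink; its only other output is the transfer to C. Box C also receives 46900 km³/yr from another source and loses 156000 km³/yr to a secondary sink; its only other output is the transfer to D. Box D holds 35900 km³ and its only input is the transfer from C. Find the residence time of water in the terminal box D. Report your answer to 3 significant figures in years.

Box A: F(A→B) = (87600 + 598000) − 202000 = 483600 km³/yr.
Box B: F(B→C) = (483600 + 289000) − 354000 = 418600 km³/yr.
Box C: F(C→D) = (418600 + 46900) − 156000 = 309500 km³/yr.
Box D throughput = its input = 309500 km³/yr; τ = 35900 / 309500 = 0.1160 yr.

0.116 yr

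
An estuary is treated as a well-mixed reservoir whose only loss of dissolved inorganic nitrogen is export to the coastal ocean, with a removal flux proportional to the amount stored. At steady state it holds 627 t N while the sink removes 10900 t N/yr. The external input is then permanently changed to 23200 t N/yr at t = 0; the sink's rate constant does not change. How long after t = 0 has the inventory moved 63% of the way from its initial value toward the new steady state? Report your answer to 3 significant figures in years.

0.0572 yr

τ = M₀/F₀ = 627/10900 = 0.05752 yr.
The remaining gap fraction is e^(−t/τ); 63% covered ⇒ e^(−t/τ) = 0.370.
t = −τ ln(0.370) = 0.05752 × 0.9943 = 0.05719 yr.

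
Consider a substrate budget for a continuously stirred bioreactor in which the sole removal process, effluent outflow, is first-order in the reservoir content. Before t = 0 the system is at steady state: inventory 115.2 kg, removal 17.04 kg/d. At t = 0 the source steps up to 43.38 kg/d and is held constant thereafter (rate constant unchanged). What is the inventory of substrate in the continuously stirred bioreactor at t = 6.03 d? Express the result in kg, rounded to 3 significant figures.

The sink rate constant is k = F₀/M₀ = 17.04/115.2 = 0.1479 d⁻¹.
Solving dM/dt = F₁ − kM with M(0) = M₀ gives M(t) = F₁/k + (M₀ − F₁/k)·e^(−kt).
F₁/k = 43.38/0.1479 = 293.27 kg; kt = 0.1479 × 6.03 = 0.8919, e^(−kt) = 0.4099.
M(6.03) = 293.27 + (115.2 − 293.27) × 0.4099 = 293.27 − 72.99 = 220.29 kg.

220 kg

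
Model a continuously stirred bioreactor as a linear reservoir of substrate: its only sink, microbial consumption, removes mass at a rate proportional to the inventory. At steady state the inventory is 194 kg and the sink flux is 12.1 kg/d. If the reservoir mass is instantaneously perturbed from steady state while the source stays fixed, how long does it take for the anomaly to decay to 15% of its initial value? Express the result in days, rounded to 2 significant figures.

30 d

For a linear reservoir the anomaly decays as exp(−t/τ) with τ = M/F = 194/12.1 = 16.03 d.
exp(−t/τ) = 0.15 ⇒ t = −τ ln(0.15) = 16.03 × 1.897 = 30.42 d.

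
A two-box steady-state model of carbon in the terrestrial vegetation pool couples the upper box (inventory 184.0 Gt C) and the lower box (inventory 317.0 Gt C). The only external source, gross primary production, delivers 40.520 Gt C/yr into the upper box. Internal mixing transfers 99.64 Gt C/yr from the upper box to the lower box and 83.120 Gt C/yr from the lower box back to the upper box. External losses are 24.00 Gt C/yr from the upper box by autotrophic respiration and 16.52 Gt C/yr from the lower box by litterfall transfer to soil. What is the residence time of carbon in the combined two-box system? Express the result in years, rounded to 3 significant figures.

12.4 yr

Residence time in the combined system uses the total inventory and the total *external* removal — internal exchanges between the two boxes cancel.
M_total = 184.0 + 317.0 = 501.00 Gt C.
ΣF_external_out = 24.00 + 16.52 = 40.520 Gt C/yr.
τ = M_total / ΣF_ext = 501.00 / 40.520 = 12.36 yr.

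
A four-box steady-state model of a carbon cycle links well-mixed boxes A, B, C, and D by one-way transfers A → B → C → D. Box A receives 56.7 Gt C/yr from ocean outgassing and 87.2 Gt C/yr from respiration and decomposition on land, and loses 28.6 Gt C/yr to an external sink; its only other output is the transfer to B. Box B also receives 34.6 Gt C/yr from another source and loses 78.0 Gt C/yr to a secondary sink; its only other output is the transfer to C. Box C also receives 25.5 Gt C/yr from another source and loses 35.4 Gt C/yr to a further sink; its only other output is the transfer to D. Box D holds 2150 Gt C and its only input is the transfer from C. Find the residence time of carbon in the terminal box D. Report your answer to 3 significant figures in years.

Box A: F(A→B) = (56.7 + 87.2) − 28.6 = 115.30 Gt C/yr.
Box B: F(B→C) = (115.30 + 34.6) − 78.0 = 71.900 Gt C/yr.
Box C: F(C→D) = (71.900 + 25.5) − 35.4 = 62.000 Gt C/yr.
Box D throughput = its input = 62.000 Gt C/yr; τ = 2150 / 62.000 = 34.68 yr.

34.7 yr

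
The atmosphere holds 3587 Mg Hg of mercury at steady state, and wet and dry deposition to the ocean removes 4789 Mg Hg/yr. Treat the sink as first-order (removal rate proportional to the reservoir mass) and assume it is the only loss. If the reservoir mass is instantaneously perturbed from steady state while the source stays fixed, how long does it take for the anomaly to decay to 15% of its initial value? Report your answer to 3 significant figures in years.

For a linear reservoir the anomaly decays as exp(−t/τ) with τ = M/F = 3587/4789 = 0.7490 yr.
exp(−t/τ) = 0.15 ⇒ t = −τ ln(0.15) = 0.7490 × 1.897 = 1.421 yr.

1.42 yr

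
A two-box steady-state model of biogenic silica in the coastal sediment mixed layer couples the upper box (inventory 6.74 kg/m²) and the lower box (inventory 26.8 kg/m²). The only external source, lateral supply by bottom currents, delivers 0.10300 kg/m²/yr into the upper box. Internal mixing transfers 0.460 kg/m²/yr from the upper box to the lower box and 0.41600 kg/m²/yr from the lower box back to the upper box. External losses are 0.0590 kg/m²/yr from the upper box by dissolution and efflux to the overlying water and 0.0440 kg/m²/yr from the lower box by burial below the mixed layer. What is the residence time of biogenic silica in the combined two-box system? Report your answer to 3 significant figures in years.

326 yr

Treat the two boxes together as one reservoir: the mixing fluxes between them are internal recycling, so τ = ΣM / Σ(external losses).
M_total = 6.74 + 26.8 = 33.540 kg/m².
ΣF_external_out = 0.0590 + 0.0440 = 0.10300 kg/m²/yr.
τ = M_total / ΣF_ext = 33.540 / 0.10300 = 325.6 yr.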